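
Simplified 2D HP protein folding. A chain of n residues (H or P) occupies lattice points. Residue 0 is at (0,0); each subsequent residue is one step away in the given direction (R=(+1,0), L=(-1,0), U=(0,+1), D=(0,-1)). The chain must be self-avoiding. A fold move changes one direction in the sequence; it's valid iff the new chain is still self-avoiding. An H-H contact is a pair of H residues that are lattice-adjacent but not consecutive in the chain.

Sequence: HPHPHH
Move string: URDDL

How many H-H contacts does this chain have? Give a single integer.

Answer: 1

Derivation:
Positions: [(0, 0), (0, 1), (1, 1), (1, 0), (1, -1), (0, -1)]
H-H contact: residue 0 @(0,0) - residue 5 @(0, -1)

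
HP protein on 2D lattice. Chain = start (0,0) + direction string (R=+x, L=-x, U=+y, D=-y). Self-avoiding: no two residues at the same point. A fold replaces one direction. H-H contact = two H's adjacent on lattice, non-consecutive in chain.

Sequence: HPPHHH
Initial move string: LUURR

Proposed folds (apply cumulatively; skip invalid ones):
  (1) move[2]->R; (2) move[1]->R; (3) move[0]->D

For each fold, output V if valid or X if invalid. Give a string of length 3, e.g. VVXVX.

Answer: VXX

Derivation:
Initial: LUURR -> [(0, 0), (-1, 0), (-1, 1), (-1, 2), (0, 2), (1, 2)]
Fold 1: move[2]->R => LURRR VALID
Fold 2: move[1]->R => LRRRR INVALID (collision), skipped
Fold 3: move[0]->D => DURRR INVALID (collision), skipped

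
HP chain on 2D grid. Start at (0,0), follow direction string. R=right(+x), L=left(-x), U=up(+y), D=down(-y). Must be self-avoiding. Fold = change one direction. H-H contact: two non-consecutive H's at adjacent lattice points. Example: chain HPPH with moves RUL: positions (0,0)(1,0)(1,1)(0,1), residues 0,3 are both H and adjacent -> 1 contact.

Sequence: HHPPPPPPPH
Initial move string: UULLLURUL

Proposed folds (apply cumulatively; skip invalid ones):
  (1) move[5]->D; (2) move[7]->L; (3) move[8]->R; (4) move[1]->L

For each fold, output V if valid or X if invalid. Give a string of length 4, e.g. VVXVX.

Initial: UULLLURUL -> [(0, 0), (0, 1), (0, 2), (-1, 2), (-2, 2), (-3, 2), (-3, 3), (-2, 3), (-2, 4), (-3, 4)]
Fold 1: move[5]->D => UULLLDRUL INVALID (collision), skipped
Fold 2: move[7]->L => UULLLURLL INVALID (collision), skipped
Fold 3: move[8]->R => UULLLURUR VALID
Fold 4: move[1]->L => ULLLLURUR VALID

Answer: XXVV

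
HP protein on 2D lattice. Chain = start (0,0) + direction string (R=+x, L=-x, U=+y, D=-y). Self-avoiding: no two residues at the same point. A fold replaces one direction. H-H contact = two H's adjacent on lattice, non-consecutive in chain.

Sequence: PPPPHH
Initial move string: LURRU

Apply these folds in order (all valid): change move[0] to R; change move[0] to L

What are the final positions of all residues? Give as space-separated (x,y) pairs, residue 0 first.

Initial moves: LURRU
Fold: move[0]->R => RURRU (positions: [(0, 0), (1, 0), (1, 1), (2, 1), (3, 1), (3, 2)])
Fold: move[0]->L => LURRU (positions: [(0, 0), (-1, 0), (-1, 1), (0, 1), (1, 1), (1, 2)])

Answer: (0,0) (-1,0) (-1,1) (0,1) (1,1) (1,2)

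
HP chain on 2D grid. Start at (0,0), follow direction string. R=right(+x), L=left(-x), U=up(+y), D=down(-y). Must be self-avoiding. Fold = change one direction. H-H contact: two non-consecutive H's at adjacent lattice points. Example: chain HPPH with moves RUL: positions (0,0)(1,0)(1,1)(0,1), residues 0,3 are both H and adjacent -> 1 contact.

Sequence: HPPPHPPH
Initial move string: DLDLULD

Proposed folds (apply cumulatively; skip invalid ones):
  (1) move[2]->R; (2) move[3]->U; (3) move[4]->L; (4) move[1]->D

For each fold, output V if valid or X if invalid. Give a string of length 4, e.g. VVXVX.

Answer: XXVV

Derivation:
Initial: DLDLULD -> [(0, 0), (0, -1), (-1, -1), (-1, -2), (-2, -2), (-2, -1), (-3, -1), (-3, -2)]
Fold 1: move[2]->R => DLRLULD INVALID (collision), skipped
Fold 2: move[3]->U => DLDUULD INVALID (collision), skipped
Fold 3: move[4]->L => DLDLLLD VALID
Fold 4: move[1]->D => DDDLLLD VALID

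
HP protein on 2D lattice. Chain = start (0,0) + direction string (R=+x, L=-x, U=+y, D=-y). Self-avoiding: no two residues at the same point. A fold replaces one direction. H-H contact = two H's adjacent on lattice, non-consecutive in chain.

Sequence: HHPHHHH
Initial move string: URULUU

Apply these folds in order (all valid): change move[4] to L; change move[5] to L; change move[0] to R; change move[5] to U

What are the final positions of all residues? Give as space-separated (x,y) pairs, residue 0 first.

Initial moves: URULUU
Fold: move[4]->L => URULLU (positions: [(0, 0), (0, 1), (1, 1), (1, 2), (0, 2), (-1, 2), (-1, 3)])
Fold: move[5]->L => URULLL (positions: [(0, 0), (0, 1), (1, 1), (1, 2), (0, 2), (-1, 2), (-2, 2)])
Fold: move[0]->R => RRULLL (positions: [(0, 0), (1, 0), (2, 0), (2, 1), (1, 1), (0, 1), (-1, 1)])
Fold: move[5]->U => RRULLU (positions: [(0, 0), (1, 0), (2, 0), (2, 1), (1, 1), (0, 1), (0, 2)])

Answer: (0,0) (1,0) (2,0) (2,1) (1,1) (0,1) (0,2)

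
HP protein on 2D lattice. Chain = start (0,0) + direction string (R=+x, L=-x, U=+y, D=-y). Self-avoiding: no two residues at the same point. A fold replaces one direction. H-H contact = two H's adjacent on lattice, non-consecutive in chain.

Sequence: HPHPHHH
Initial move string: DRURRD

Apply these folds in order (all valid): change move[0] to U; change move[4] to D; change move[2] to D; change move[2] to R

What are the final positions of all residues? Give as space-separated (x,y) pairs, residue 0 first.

Answer: (0,0) (0,1) (1,1) (2,1) (3,1) (3,0) (3,-1)

Derivation:
Initial moves: DRURRD
Fold: move[0]->U => URURRD (positions: [(0, 0), (0, 1), (1, 1), (1, 2), (2, 2), (3, 2), (3, 1)])
Fold: move[4]->D => URURDD (positions: [(0, 0), (0, 1), (1, 1), (1, 2), (2, 2), (2, 1), (2, 0)])
Fold: move[2]->D => URDRDD (positions: [(0, 0), (0, 1), (1, 1), (1, 0), (2, 0), (2, -1), (2, -2)])
Fold: move[2]->R => URRRDD (positions: [(0, 0), (0, 1), (1, 1), (2, 1), (3, 1), (3, 0), (3, -1)])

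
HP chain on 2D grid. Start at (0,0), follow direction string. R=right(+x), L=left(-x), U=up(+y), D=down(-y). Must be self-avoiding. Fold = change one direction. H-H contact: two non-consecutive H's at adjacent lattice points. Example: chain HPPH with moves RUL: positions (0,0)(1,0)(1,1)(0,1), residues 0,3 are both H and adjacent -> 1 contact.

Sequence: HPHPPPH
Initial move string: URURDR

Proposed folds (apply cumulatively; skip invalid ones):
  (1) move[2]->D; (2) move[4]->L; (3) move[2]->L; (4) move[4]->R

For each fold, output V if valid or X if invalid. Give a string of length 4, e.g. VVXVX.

Initial: URURDR -> [(0, 0), (0, 1), (1, 1), (1, 2), (2, 2), (2, 1), (3, 1)]
Fold 1: move[2]->D => URDRDR VALID
Fold 2: move[4]->L => URDRLR INVALID (collision), skipped
Fold 3: move[2]->L => URLRDR INVALID (collision), skipped
Fold 4: move[4]->R => URDRRR VALID

Answer: VXXV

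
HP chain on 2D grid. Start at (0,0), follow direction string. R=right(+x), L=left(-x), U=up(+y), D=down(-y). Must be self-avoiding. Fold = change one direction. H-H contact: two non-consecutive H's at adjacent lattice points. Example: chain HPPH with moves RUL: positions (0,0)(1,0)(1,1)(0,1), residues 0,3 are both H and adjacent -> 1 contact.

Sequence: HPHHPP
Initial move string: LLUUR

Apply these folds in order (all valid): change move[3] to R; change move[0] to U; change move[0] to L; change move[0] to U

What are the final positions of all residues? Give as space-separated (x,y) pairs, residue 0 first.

Initial moves: LLUUR
Fold: move[3]->R => LLURR (positions: [(0, 0), (-1, 0), (-2, 0), (-2, 1), (-1, 1), (0, 1)])
Fold: move[0]->U => ULURR (positions: [(0, 0), (0, 1), (-1, 1), (-1, 2), (0, 2), (1, 2)])
Fold: move[0]->L => LLURR (positions: [(0, 0), (-1, 0), (-2, 0), (-2, 1), (-1, 1), (0, 1)])
Fold: move[0]->U => ULURR (positions: [(0, 0), (0, 1), (-1, 1), (-1, 2), (0, 2), (1, 2)])

Answer: (0,0) (0,1) (-1,1) (-1,2) (0,2) (1,2)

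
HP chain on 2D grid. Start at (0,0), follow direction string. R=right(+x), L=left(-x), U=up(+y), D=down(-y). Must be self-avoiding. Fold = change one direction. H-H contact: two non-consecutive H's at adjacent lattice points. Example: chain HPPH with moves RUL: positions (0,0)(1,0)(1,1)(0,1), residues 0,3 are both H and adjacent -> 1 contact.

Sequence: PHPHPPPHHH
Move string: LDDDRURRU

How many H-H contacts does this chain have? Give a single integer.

Positions: [(0, 0), (-1, 0), (-1, -1), (-1, -2), (-1, -3), (0, -3), (0, -2), (1, -2), (2, -2), (2, -1)]
No H-H contacts found.

Answer: 0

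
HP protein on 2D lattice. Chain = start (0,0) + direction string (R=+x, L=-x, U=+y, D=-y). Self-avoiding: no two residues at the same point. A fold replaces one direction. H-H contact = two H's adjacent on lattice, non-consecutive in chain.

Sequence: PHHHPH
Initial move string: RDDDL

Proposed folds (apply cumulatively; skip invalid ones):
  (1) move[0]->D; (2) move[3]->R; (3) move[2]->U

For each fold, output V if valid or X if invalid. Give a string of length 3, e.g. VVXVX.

Initial: RDDDL -> [(0, 0), (1, 0), (1, -1), (1, -2), (1, -3), (0, -3)]
Fold 1: move[0]->D => DDDDL VALID
Fold 2: move[3]->R => DDDRL INVALID (collision), skipped
Fold 3: move[2]->U => DDUDL INVALID (collision), skipped

Answer: VXX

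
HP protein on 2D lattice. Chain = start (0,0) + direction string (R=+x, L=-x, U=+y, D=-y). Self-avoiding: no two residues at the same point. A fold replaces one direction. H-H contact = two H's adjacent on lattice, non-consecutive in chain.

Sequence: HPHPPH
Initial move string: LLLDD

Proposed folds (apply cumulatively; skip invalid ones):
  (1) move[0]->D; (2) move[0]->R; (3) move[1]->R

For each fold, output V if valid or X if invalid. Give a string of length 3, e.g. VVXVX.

Answer: VXX

Derivation:
Initial: LLLDD -> [(0, 0), (-1, 0), (-2, 0), (-3, 0), (-3, -1), (-3, -2)]
Fold 1: move[0]->D => DLLDD VALID
Fold 2: move[0]->R => RLLDD INVALID (collision), skipped
Fold 3: move[1]->R => DRLDD INVALID (collision), skipped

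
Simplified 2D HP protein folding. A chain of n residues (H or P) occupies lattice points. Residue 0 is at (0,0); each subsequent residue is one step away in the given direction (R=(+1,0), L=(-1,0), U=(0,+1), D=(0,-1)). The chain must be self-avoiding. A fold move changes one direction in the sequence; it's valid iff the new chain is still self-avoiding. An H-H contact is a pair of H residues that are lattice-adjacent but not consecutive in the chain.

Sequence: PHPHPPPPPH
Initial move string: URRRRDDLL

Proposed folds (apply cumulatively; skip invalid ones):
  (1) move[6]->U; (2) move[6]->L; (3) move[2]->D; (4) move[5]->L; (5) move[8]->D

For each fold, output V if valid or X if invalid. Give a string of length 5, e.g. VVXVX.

Answer: XVVXV

Derivation:
Initial: URRRRDDLL -> [(0, 0), (0, 1), (1, 1), (2, 1), (3, 1), (4, 1), (4, 0), (4, -1), (3, -1), (2, -1)]
Fold 1: move[6]->U => URRRRDULL INVALID (collision), skipped
Fold 2: move[6]->L => URRRRDLLL VALID
Fold 3: move[2]->D => URDRRDLLL VALID
Fold 4: move[5]->L => URDRRLLLL INVALID (collision), skipped
Fold 5: move[8]->D => URDRRDLLD VALID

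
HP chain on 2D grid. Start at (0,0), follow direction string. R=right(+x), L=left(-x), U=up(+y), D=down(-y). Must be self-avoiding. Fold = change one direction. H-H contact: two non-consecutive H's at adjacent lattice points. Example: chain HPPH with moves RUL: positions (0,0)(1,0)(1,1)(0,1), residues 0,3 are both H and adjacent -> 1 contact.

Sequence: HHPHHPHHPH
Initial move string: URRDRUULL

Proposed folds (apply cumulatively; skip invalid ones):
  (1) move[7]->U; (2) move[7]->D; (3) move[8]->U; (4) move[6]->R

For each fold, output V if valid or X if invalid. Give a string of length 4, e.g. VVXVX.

Initial: URRDRUULL -> [(0, 0), (0, 1), (1, 1), (2, 1), (2, 0), (3, 0), (3, 1), (3, 2), (2, 2), (1, 2)]
Fold 1: move[7]->U => URRDRUUUL VALID
Fold 2: move[7]->D => URRDRUUDL INVALID (collision), skipped
Fold 3: move[8]->U => URRDRUUUU VALID
Fold 4: move[6]->R => URRDRURUU VALID

Answer: VXVV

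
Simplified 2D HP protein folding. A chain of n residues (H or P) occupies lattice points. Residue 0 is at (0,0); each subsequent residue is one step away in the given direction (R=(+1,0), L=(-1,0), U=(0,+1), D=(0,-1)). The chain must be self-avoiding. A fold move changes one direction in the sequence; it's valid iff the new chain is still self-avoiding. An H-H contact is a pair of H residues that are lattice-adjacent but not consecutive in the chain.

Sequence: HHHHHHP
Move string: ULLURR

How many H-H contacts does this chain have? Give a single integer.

Positions: [(0, 0), (0, 1), (-1, 1), (-2, 1), (-2, 2), (-1, 2), (0, 2)]
H-H contact: residue 2 @(-1,1) - residue 5 @(-1, 2)

Answer: 1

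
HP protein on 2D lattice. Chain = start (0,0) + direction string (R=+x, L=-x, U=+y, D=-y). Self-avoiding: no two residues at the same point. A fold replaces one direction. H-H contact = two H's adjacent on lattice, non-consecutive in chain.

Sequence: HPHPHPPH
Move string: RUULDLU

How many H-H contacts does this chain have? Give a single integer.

Answer: 1

Derivation:
Positions: [(0, 0), (1, 0), (1, 1), (1, 2), (0, 2), (0, 1), (-1, 1), (-1, 2)]
H-H contact: residue 4 @(0,2) - residue 7 @(-1, 2)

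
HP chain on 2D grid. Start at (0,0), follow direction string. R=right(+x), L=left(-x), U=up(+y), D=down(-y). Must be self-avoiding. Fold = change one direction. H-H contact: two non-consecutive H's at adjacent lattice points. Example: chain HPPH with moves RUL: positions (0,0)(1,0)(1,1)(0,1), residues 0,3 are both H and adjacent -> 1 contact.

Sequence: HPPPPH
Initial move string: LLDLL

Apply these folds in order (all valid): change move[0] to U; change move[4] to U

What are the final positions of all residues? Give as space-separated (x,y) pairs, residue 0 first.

Answer: (0,0) (0,1) (-1,1) (-1,0) (-2,0) (-2,1)

Derivation:
Initial moves: LLDLL
Fold: move[0]->U => ULDLL (positions: [(0, 0), (0, 1), (-1, 1), (-1, 0), (-2, 0), (-3, 0)])
Fold: move[4]->U => ULDLU (positions: [(0, 0), (0, 1), (-1, 1), (-1, 0), (-2, 0), (-2, 1)])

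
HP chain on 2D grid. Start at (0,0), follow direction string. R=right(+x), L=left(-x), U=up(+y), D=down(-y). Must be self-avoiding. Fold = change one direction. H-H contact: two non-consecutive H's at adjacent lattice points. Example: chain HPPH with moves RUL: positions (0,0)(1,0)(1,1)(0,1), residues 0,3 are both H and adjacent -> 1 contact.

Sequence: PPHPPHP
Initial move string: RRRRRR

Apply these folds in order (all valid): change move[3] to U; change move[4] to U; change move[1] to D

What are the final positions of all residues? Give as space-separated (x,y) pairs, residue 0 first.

Answer: (0,0) (1,0) (1,-1) (2,-1) (2,0) (2,1) (3,1)

Derivation:
Initial moves: RRRRRR
Fold: move[3]->U => RRRURR (positions: [(0, 0), (1, 0), (2, 0), (3, 0), (3, 1), (4, 1), (5, 1)])
Fold: move[4]->U => RRRUUR (positions: [(0, 0), (1, 0), (2, 0), (3, 0), (3, 1), (3, 2), (4, 2)])
Fold: move[1]->D => RDRUUR (positions: [(0, 0), (1, 0), (1, -1), (2, -1), (2, 0), (2, 1), (3, 1)])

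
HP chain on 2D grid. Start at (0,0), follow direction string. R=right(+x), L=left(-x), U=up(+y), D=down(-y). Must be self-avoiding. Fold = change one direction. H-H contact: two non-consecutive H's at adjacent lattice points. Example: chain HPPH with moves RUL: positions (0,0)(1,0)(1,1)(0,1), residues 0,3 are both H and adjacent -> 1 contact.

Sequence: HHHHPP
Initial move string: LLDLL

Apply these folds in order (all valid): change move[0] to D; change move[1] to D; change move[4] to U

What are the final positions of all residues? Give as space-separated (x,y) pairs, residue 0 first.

Initial moves: LLDLL
Fold: move[0]->D => DLDLL (positions: [(0, 0), (0, -1), (-1, -1), (-1, -2), (-2, -2), (-3, -2)])
Fold: move[1]->D => DDDLL (positions: [(0, 0), (0, -1), (0, -2), (0, -3), (-1, -3), (-2, -3)])
Fold: move[4]->U => DDDLU (positions: [(0, 0), (0, -1), (0, -2), (0, -3), (-1, -3), (-1, -2)])

Answer: (0,0) (0,-1) (0,-2) (0,-3) (-1,-3) (-1,-2)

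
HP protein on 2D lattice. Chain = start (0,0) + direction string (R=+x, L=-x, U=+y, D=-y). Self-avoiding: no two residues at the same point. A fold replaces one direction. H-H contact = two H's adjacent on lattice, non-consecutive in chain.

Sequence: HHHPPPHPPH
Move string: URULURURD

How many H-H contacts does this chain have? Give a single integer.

Answer: 1

Derivation:
Positions: [(0, 0), (0, 1), (1, 1), (1, 2), (0, 2), (0, 3), (1, 3), (1, 4), (2, 4), (2, 3)]
H-H contact: residue 6 @(1,3) - residue 9 @(2, 3)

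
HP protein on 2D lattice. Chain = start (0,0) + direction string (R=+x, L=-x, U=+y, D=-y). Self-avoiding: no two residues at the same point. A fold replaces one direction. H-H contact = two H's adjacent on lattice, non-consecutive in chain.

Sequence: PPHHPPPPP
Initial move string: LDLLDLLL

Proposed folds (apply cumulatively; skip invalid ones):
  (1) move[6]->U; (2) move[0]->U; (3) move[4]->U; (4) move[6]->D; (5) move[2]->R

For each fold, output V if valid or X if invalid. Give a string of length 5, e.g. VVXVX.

Answer: VXVVX

Derivation:
Initial: LDLLDLLL -> [(0, 0), (-1, 0), (-1, -1), (-2, -1), (-3, -1), (-3, -2), (-4, -2), (-5, -2), (-6, -2)]
Fold 1: move[6]->U => LDLLDLUL VALID
Fold 2: move[0]->U => UDLLDLUL INVALID (collision), skipped
Fold 3: move[4]->U => LDLLULUL VALID
Fold 4: move[6]->D => LDLLULDL VALID
Fold 5: move[2]->R => LDRLULDL INVALID (collision), skipped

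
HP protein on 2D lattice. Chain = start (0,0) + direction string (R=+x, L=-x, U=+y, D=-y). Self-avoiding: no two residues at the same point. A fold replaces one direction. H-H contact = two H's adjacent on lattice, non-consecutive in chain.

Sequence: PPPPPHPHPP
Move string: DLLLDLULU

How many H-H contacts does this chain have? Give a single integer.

Positions: [(0, 0), (0, -1), (-1, -1), (-2, -1), (-3, -1), (-3, -2), (-4, -2), (-4, -1), (-5, -1), (-5, 0)]
No H-H contacts found.

Answer: 0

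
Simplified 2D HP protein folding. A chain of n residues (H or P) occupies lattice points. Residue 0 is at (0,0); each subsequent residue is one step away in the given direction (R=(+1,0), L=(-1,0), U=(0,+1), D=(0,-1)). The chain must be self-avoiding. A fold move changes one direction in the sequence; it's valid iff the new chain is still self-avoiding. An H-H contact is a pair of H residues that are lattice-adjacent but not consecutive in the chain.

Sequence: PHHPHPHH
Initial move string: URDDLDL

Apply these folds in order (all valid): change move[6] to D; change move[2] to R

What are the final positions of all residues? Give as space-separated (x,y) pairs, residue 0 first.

Initial moves: URDDLDL
Fold: move[6]->D => URDDLDD (positions: [(0, 0), (0, 1), (1, 1), (1, 0), (1, -1), (0, -1), (0, -2), (0, -3)])
Fold: move[2]->R => URRDLDD (positions: [(0, 0), (0, 1), (1, 1), (2, 1), (2, 0), (1, 0), (1, -1), (1, -2)])

Answer: (0,0) (0,1) (1,1) (2,1) (2,0) (1,0) (1,-1) (1,-2)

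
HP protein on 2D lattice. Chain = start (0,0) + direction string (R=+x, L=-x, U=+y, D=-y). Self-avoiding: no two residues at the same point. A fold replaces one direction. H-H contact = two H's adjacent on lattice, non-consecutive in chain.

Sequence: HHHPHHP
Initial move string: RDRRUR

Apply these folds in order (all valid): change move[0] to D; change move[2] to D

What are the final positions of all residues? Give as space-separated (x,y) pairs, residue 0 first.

Answer: (0,0) (0,-1) (0,-2) (0,-3) (1,-3) (1,-2) (2,-2)

Derivation:
Initial moves: RDRRUR
Fold: move[0]->D => DDRRUR (positions: [(0, 0), (0, -1), (0, -2), (1, -2), (2, -2), (2, -1), (3, -1)])
Fold: move[2]->D => DDDRUR (positions: [(0, 0), (0, -1), (0, -2), (0, -3), (1, -3), (1, -2), (2, -2)])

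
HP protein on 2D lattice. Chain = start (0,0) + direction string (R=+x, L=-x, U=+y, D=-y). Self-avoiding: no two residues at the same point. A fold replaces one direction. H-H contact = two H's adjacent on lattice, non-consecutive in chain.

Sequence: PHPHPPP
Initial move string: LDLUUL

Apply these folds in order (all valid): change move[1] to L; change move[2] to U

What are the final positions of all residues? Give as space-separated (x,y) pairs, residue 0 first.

Answer: (0,0) (-1,0) (-2,0) (-2,1) (-2,2) (-2,3) (-3,3)

Derivation:
Initial moves: LDLUUL
Fold: move[1]->L => LLLUUL (positions: [(0, 0), (-1, 0), (-2, 0), (-3, 0), (-3, 1), (-3, 2), (-4, 2)])
Fold: move[2]->U => LLUUUL (positions: [(0, 0), (-1, 0), (-2, 0), (-2, 1), (-2, 2), (-2, 3), (-3, 3)])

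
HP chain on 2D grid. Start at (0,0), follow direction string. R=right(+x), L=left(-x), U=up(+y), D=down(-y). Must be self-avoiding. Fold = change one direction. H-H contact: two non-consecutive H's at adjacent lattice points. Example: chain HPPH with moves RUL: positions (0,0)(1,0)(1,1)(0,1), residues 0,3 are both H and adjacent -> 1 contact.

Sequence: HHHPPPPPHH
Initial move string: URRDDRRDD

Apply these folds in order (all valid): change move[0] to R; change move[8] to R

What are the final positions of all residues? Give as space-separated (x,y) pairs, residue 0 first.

Initial moves: URRDDRRDD
Fold: move[0]->R => RRRDDRRDD (positions: [(0, 0), (1, 0), (2, 0), (3, 0), (3, -1), (3, -2), (4, -2), (5, -2), (5, -3), (5, -4)])
Fold: move[8]->R => RRRDDRRDR (positions: [(0, 0), (1, 0), (2, 0), (3, 0), (3, -1), (3, -2), (4, -2), (5, -2), (5, -3), (6, -3)])

Answer: (0,0) (1,0) (2,0) (3,0) (3,-1) (3,-2) (4,-2) (5,-2) (5,-3) (6,-3)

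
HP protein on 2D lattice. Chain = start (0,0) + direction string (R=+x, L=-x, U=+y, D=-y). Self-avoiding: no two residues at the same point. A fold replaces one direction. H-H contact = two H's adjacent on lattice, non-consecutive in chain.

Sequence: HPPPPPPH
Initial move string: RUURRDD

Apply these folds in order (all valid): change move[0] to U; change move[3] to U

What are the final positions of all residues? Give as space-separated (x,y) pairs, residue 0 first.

Initial moves: RUURRDD
Fold: move[0]->U => UUURRDD (positions: [(0, 0), (0, 1), (0, 2), (0, 3), (1, 3), (2, 3), (2, 2), (2, 1)])
Fold: move[3]->U => UUUURDD (positions: [(0, 0), (0, 1), (0, 2), (0, 3), (0, 4), (1, 4), (1, 3), (1, 2)])

Answer: (0,0) (0,1) (0,2) (0,3) (0,4) (1,4) (1,3) (1,2)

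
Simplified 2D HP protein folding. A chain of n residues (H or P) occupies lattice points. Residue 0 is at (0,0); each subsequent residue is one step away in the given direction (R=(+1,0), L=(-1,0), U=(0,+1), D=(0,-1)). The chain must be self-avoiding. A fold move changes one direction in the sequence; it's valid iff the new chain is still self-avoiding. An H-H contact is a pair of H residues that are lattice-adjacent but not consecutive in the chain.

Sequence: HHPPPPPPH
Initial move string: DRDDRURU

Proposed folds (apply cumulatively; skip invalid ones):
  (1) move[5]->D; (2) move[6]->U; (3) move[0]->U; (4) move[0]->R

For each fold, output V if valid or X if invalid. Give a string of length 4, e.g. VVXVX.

Initial: DRDDRURU -> [(0, 0), (0, -1), (1, -1), (1, -2), (1, -3), (2, -3), (2, -2), (3, -2), (3, -1)]
Fold 1: move[5]->D => DRDDRDRU VALID
Fold 2: move[6]->U => DRDDRDUU INVALID (collision), skipped
Fold 3: move[0]->U => URDDRDRU VALID
Fold 4: move[0]->R => RRDDRDRU VALID

Answer: VXVV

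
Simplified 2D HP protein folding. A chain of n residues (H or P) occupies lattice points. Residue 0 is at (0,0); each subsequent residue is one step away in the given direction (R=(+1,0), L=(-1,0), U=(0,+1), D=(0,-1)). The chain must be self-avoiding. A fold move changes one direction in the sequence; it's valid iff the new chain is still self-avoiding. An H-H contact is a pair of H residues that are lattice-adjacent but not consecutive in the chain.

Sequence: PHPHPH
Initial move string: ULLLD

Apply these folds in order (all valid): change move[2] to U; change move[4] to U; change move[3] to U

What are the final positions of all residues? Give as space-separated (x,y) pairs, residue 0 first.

Answer: (0,0) (0,1) (-1,1) (-1,2) (-1,3) (-1,4)

Derivation:
Initial moves: ULLLD
Fold: move[2]->U => ULULD (positions: [(0, 0), (0, 1), (-1, 1), (-1, 2), (-2, 2), (-2, 1)])
Fold: move[4]->U => ULULU (positions: [(0, 0), (0, 1), (-1, 1), (-1, 2), (-2, 2), (-2, 3)])
Fold: move[3]->U => ULUUU (positions: [(0, 0), (0, 1), (-1, 1), (-1, 2), (-1, 3), (-1, 4)])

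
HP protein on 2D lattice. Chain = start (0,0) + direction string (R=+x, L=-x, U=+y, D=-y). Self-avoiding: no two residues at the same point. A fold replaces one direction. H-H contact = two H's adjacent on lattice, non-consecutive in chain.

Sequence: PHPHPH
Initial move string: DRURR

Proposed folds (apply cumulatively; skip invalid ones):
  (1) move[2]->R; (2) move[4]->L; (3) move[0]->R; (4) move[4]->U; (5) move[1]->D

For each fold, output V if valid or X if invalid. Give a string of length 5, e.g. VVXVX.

Answer: VXVVV

Derivation:
Initial: DRURR -> [(0, 0), (0, -1), (1, -1), (1, 0), (2, 0), (3, 0)]
Fold 1: move[2]->R => DRRRR VALID
Fold 2: move[4]->L => DRRRL INVALID (collision), skipped
Fold 3: move[0]->R => RRRRR VALID
Fold 4: move[4]->U => RRRRU VALID
Fold 5: move[1]->D => RDRRU VALID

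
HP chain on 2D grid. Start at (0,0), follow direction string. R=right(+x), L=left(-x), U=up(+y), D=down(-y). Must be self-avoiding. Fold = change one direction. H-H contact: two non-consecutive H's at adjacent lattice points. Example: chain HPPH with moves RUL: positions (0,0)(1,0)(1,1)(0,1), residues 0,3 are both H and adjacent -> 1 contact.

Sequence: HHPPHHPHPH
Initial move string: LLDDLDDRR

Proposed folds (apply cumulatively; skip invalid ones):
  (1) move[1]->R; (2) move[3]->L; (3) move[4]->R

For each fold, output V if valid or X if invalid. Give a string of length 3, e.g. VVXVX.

Initial: LLDDLDDRR -> [(0, 0), (-1, 0), (-2, 0), (-2, -1), (-2, -2), (-3, -2), (-3, -3), (-3, -4), (-2, -4), (-1, -4)]
Fold 1: move[1]->R => LRDDLDDRR INVALID (collision), skipped
Fold 2: move[3]->L => LLDLLDDRR VALID
Fold 3: move[4]->R => LLDLRDDRR INVALID (collision), skipped

Answer: XVX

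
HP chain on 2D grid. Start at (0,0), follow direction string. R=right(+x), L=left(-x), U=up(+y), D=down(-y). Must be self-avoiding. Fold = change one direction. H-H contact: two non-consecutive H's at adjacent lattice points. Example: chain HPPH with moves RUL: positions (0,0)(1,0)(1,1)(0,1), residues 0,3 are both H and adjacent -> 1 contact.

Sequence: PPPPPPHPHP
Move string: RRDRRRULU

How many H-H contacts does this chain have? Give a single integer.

Positions: [(0, 0), (1, 0), (2, 0), (2, -1), (3, -1), (4, -1), (5, -1), (5, 0), (4, 0), (4, 1)]
No H-H contacts found.

Answer: 0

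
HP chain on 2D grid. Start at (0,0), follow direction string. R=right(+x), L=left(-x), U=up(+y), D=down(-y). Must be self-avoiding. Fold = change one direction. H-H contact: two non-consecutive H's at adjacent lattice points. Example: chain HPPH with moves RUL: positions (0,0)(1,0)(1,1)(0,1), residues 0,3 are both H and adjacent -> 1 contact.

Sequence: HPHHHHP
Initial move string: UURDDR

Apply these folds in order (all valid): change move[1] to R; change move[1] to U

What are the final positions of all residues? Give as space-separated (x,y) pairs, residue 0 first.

Answer: (0,0) (0,1) (0,2) (1,2) (1,1) (1,0) (2,0)

Derivation:
Initial moves: UURDDR
Fold: move[1]->R => URRDDR (positions: [(0, 0), (0, 1), (1, 1), (2, 1), (2, 0), (2, -1), (3, -1)])
Fold: move[1]->U => UURDDR (positions: [(0, 0), (0, 1), (0, 2), (1, 2), (1, 1), (1, 0), (2, 0)])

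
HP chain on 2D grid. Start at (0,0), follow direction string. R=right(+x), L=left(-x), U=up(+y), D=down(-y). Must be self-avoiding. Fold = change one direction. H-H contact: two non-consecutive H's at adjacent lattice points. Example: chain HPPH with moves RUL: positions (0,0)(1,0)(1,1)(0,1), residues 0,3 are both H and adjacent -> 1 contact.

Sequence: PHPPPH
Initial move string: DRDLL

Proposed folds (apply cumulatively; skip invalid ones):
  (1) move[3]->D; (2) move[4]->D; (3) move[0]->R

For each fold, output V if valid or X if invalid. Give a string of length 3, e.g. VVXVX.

Answer: VVV

Derivation:
Initial: DRDLL -> [(0, 0), (0, -1), (1, -1), (1, -2), (0, -2), (-1, -2)]
Fold 1: move[3]->D => DRDDL VALID
Fold 2: move[4]->D => DRDDD VALID
Fold 3: move[0]->R => RRDDD VALID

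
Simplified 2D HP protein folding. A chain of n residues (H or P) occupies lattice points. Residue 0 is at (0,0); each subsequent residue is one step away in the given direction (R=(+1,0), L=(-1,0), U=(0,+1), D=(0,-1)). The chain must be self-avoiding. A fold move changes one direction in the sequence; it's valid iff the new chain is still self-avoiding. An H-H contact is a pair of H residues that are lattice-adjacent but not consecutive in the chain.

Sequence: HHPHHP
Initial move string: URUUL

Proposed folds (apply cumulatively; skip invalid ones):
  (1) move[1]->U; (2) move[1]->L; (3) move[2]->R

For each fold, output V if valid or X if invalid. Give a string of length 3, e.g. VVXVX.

Initial: URUUL -> [(0, 0), (0, 1), (1, 1), (1, 2), (1, 3), (0, 3)]
Fold 1: move[1]->U => UUUUL VALID
Fold 2: move[1]->L => ULUUL VALID
Fold 3: move[2]->R => ULRUL INVALID (collision), skipped

Answer: VVX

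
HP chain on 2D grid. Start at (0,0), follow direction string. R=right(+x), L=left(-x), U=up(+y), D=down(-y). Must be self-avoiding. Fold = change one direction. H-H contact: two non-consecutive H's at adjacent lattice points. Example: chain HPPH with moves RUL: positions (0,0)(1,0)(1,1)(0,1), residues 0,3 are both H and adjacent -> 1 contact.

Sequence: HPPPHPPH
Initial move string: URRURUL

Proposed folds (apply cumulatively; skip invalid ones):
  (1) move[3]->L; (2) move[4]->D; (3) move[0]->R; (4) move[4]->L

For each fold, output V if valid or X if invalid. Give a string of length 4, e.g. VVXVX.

Answer: XXVV

Derivation:
Initial: URRURUL -> [(0, 0), (0, 1), (1, 1), (2, 1), (2, 2), (3, 2), (3, 3), (2, 3)]
Fold 1: move[3]->L => URRLRUL INVALID (collision), skipped
Fold 2: move[4]->D => URRUDUL INVALID (collision), skipped
Fold 3: move[0]->R => RRRURUL VALID
Fold 4: move[4]->L => RRRULUL VALID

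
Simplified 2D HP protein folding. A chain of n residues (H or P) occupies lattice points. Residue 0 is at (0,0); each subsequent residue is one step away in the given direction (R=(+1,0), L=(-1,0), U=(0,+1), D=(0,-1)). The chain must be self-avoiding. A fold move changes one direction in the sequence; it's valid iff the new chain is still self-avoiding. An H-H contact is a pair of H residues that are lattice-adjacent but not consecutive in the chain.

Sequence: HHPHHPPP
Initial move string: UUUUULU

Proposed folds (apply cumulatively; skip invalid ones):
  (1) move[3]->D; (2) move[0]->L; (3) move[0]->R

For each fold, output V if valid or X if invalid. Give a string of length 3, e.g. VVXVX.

Answer: XVV

Derivation:
Initial: UUUUULU -> [(0, 0), (0, 1), (0, 2), (0, 3), (0, 4), (0, 5), (-1, 5), (-1, 6)]
Fold 1: move[3]->D => UUUDULU INVALID (collision), skipped
Fold 2: move[0]->L => LUUUULU VALID
Fold 3: move[0]->R => RUUUULU VALID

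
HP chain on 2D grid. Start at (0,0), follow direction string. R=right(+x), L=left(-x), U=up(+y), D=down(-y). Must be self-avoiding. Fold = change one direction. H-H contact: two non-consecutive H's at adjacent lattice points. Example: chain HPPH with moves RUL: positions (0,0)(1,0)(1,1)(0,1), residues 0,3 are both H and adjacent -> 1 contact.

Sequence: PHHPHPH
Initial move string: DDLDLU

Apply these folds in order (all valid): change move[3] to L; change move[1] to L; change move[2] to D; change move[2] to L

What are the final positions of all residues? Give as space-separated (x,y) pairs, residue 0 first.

Answer: (0,0) (0,-1) (-1,-1) (-2,-1) (-3,-1) (-4,-1) (-4,0)

Derivation:
Initial moves: DDLDLU
Fold: move[3]->L => DDLLLU (positions: [(0, 0), (0, -1), (0, -2), (-1, -2), (-2, -2), (-3, -2), (-3, -1)])
Fold: move[1]->L => DLLLLU (positions: [(0, 0), (0, -1), (-1, -1), (-2, -1), (-3, -1), (-4, -1), (-4, 0)])
Fold: move[2]->D => DLDLLU (positions: [(0, 0), (0, -1), (-1, -1), (-1, -2), (-2, -2), (-3, -2), (-3, -1)])
Fold: move[2]->L => DLLLLU (positions: [(0, 0), (0, -1), (-1, -1), (-2, -1), (-3, -1), (-4, -1), (-4, 0)])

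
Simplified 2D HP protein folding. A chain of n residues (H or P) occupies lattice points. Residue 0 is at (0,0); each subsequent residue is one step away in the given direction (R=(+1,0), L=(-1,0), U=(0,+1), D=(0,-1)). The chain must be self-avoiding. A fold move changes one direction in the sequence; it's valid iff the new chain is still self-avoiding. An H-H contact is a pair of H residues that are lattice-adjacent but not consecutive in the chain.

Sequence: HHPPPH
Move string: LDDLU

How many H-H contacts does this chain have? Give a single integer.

Positions: [(0, 0), (-1, 0), (-1, -1), (-1, -2), (-2, -2), (-2, -1)]
No H-H contacts found.

Answer: 0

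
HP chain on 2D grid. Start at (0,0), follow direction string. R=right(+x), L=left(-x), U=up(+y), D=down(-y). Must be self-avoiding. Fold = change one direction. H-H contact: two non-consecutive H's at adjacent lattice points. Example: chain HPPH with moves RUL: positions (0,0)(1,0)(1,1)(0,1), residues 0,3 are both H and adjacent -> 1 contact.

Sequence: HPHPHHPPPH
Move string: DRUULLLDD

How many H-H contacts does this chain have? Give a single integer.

Answer: 1

Derivation:
Positions: [(0, 0), (0, -1), (1, -1), (1, 0), (1, 1), (0, 1), (-1, 1), (-2, 1), (-2, 0), (-2, -1)]
H-H contact: residue 0 @(0,0) - residue 5 @(0, 1)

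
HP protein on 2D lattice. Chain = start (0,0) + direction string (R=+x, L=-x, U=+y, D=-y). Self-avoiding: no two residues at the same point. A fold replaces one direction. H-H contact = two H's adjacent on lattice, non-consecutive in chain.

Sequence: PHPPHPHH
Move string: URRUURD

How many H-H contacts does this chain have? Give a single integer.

Answer: 1

Derivation:
Positions: [(0, 0), (0, 1), (1, 1), (2, 1), (2, 2), (2, 3), (3, 3), (3, 2)]
H-H contact: residue 4 @(2,2) - residue 7 @(3, 2)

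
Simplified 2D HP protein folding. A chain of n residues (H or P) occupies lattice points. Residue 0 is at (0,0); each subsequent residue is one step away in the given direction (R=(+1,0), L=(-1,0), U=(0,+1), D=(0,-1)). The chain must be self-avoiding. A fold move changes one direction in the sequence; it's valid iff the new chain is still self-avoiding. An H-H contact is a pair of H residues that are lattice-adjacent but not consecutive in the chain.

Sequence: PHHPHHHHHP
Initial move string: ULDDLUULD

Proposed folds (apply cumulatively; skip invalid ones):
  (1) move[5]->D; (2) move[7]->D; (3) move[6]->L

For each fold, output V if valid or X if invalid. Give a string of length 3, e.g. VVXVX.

Initial: ULDDLUULD -> [(0, 0), (0, 1), (-1, 1), (-1, 0), (-1, -1), (-2, -1), (-2, 0), (-2, 1), (-3, 1), (-3, 0)]
Fold 1: move[5]->D => ULDDLDULD INVALID (collision), skipped
Fold 2: move[7]->D => ULDDLUUDD INVALID (collision), skipped
Fold 3: move[6]->L => ULDDLULLD VALID

Answer: XXV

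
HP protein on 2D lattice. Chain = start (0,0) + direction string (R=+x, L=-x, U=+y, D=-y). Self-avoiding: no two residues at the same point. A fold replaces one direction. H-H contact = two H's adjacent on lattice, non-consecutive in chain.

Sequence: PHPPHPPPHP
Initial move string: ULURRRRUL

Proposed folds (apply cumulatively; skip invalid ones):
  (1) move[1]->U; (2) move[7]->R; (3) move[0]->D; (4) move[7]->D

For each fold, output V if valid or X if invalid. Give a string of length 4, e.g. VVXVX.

Initial: ULURRRRUL -> [(0, 0), (0, 1), (-1, 1), (-1, 2), (0, 2), (1, 2), (2, 2), (3, 2), (3, 3), (2, 3)]
Fold 1: move[1]->U => UUURRRRUL VALID
Fold 2: move[7]->R => UUURRRRRL INVALID (collision), skipped
Fold 3: move[0]->D => DUURRRRUL INVALID (collision), skipped
Fold 4: move[7]->D => UUURRRRDL VALID

Answer: VXXV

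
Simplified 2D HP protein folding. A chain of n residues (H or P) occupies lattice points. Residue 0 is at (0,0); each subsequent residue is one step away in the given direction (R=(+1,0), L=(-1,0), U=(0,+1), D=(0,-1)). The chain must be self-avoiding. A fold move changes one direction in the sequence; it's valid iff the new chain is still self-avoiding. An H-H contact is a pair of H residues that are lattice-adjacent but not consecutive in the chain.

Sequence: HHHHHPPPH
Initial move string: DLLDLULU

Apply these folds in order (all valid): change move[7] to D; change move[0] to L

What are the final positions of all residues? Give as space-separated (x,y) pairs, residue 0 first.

Answer: (0,0) (-1,0) (-2,0) (-3,0) (-3,-1) (-4,-1) (-4,0) (-5,0) (-5,-1)

Derivation:
Initial moves: DLLDLULU
Fold: move[7]->D => DLLDLULD (positions: [(0, 0), (0, -1), (-1, -1), (-2, -1), (-2, -2), (-3, -2), (-3, -1), (-4, -1), (-4, -2)])
Fold: move[0]->L => LLLDLULD (positions: [(0, 0), (-1, 0), (-2, 0), (-3, 0), (-3, -1), (-4, -1), (-4, 0), (-5, 0), (-5, -1)])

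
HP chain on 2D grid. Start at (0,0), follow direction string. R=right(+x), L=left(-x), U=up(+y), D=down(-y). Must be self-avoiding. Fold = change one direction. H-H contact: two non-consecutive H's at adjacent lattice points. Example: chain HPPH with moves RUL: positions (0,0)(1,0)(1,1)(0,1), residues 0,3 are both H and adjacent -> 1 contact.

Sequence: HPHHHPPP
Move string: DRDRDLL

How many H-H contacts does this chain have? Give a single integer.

Answer: 0

Derivation:
Positions: [(0, 0), (0, -1), (1, -1), (1, -2), (2, -2), (2, -3), (1, -3), (0, -3)]
No H-H contacts found.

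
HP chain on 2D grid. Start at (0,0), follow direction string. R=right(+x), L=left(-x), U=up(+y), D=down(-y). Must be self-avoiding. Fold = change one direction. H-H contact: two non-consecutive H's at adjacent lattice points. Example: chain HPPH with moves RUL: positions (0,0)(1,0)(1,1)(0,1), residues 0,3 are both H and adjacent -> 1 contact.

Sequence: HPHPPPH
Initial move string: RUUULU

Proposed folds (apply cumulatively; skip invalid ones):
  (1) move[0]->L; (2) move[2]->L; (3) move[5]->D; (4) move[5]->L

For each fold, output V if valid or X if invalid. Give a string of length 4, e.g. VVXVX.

Answer: VVVV

Derivation:
Initial: RUUULU -> [(0, 0), (1, 0), (1, 1), (1, 2), (1, 3), (0, 3), (0, 4)]
Fold 1: move[0]->L => LUUULU VALID
Fold 2: move[2]->L => LULULU VALID
Fold 3: move[5]->D => LULULD VALID
Fold 4: move[5]->L => LULULL VALID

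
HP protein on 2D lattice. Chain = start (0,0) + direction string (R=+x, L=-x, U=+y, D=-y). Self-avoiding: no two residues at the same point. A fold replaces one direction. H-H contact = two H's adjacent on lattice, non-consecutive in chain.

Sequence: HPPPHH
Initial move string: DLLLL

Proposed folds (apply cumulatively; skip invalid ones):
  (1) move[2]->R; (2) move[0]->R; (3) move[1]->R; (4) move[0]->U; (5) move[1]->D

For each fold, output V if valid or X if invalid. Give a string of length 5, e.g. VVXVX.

Answer: XXXVX

Derivation:
Initial: DLLLL -> [(0, 0), (0, -1), (-1, -1), (-2, -1), (-3, -1), (-4, -1)]
Fold 1: move[2]->R => DLRLL INVALID (collision), skipped
Fold 2: move[0]->R => RLLLL INVALID (collision), skipped
Fold 3: move[1]->R => DRLLL INVALID (collision), skipped
Fold 4: move[0]->U => ULLLL VALID
Fold 5: move[1]->D => UDLLL INVALID (collision), skipped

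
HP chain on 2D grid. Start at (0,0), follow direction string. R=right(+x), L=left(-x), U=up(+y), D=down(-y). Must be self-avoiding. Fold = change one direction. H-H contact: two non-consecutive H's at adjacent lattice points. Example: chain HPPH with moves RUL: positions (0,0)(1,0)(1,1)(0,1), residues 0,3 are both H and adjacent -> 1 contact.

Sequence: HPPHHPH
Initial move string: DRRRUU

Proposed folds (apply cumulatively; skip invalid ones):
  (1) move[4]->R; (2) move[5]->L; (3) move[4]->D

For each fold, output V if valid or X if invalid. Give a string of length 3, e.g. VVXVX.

Initial: DRRRUU -> [(0, 0), (0, -1), (1, -1), (2, -1), (3, -1), (3, 0), (3, 1)]
Fold 1: move[4]->R => DRRRRU VALID
Fold 2: move[5]->L => DRRRRL INVALID (collision), skipped
Fold 3: move[4]->D => DRRRDU INVALID (collision), skipped

Answer: VXX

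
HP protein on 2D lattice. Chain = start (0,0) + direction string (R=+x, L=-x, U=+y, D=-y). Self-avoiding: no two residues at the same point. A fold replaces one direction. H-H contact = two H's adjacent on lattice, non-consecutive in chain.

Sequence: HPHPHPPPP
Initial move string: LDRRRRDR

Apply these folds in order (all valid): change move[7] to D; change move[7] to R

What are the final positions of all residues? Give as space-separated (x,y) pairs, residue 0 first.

Answer: (0,0) (-1,0) (-1,-1) (0,-1) (1,-1) (2,-1) (3,-1) (3,-2) (4,-2)

Derivation:
Initial moves: LDRRRRDR
Fold: move[7]->D => LDRRRRDD (positions: [(0, 0), (-1, 0), (-1, -1), (0, -1), (1, -1), (2, -1), (3, -1), (3, -2), (3, -3)])
Fold: move[7]->R => LDRRRRDR (positions: [(0, 0), (-1, 0), (-1, -1), (0, -1), (1, -1), (2, -1), (3, -1), (3, -2), (4, -2)])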